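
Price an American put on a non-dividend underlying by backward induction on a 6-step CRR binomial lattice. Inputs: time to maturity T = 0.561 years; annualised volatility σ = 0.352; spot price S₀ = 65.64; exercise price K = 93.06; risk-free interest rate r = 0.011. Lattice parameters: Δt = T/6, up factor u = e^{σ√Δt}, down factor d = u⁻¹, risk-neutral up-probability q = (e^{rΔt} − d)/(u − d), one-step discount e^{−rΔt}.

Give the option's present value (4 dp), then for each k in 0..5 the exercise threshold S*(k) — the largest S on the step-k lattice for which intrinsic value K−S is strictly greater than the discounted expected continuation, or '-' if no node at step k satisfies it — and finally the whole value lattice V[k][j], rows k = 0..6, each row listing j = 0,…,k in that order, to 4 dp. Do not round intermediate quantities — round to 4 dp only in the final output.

price = 28.0664
boundary = - - 52.9272 58.9419 65.6400 73.0993
tree:
28.0664
34.1355 21.4961
40.1328 27.6568 14.8116
45.5337 34.1181 20.6570 8.4571
50.3834 40.1328 27.4200 13.3127 3.1703
54.7383 45.5337 34.1181 19.9607 6.0783 0.0000
58.6488 50.3834 40.1328 27.4200 11.6537 0.0000 0.0000

Δt=0.09350  u=1.11364  d=0.89796  q=0.47789  discount=0.99897
step 6 (expiry): payoffs max(K−S,0) = 58.6488 50.3834 40.1328 27.4200 11.6537 0.0000 0.0000
step 5: (k=5,j=0): S=38.3217, (K−S)⁺=54.7383, hold=54.6426 ⇒ V=54.7383 exercise | (k=5,j=1): S=47.5263, (K−S)⁺=45.5337, hold=45.4380 ⇒ V=45.5337 exercise | (k=5,j=2): S=58.9419, (K−S)⁺=34.1181, hold=34.0225 ⇒ V=34.1181 exercise | (k=5,j=3): S=73.0993, (K−S)⁺=19.9607, hold=19.8650 ⇒ V=19.9607 exercise | (k=5,j=4): S=90.6573, (K−S)⁺=2.4027, hold=6.0783 ⇒ V=6.0783 continue | (k=5,j=5): S=112.4326, (K−S)⁺=0.0000, hold=0.0000 ⇒ V=0.0000 continue  boundary S*=73.0993
step 4: (k=4,j=0): S=42.6766, (K−S)⁺=50.3834, hold=50.2878 ⇒ V=50.3834 exercise | (k=4,j=1): S=52.9272, (K−S)⁺=40.1328, hold=40.0371 ⇒ V=40.1328 exercise | (k=4,j=2): S=65.6400, (K−S)⁺=27.4200, hold=27.3243 ⇒ V=27.4200 exercise | (k=4,j=3): S=81.4063, (K−S)⁺=11.6537, hold=13.3127 ⇒ V=13.3127 continue | (k=4,j=4): S=100.9596, (K−S)⁺=0.0000, hold=3.1703 ⇒ V=3.1703 continue  boundary S*=65.6400
step 3: (k=3,j=0): S=47.5263, (K−S)⁺=45.5337, hold=45.4380 ⇒ V=45.5337 exercise | (k=3,j=1): S=58.9419, (K−S)⁺=34.1181, hold=34.0225 ⇒ V=34.1181 exercise | (k=3,j=2): S=73.0993, (K−S)⁺=19.9607, hold=20.6570 ⇒ V=20.6570 continue | (k=3,j=3): S=90.6573, (K−S)⁺=2.4027, hold=8.4571 ⇒ V=8.4571 continue  boundary S*=58.9419
step 2: (k=2,j=0): S=52.9272, (K−S)⁺=40.1328, hold=40.0371 ⇒ V=40.1328 exercise | (k=2,j=1): S=65.6400, (K−S)⁺=27.4200, hold=27.6568 ⇒ V=27.6568 continue | (k=2,j=2): S=81.4063, (K−S)⁺=11.6537, hold=14.8116 ⇒ V=14.8116 continue  boundary S*=52.9272
step 1: (k=1,j=0): S=58.9419, (K−S)⁺=34.1181, hold=34.1355 ⇒ V=34.1355 continue | (k=1,j=1): S=73.0993, (K−S)⁺=19.9607, hold=21.4961 ⇒ V=21.4961 continue  boundary S*=-
step 0: (k=0,j=0): S=65.6400, (K−S)⁺=27.4200, hold=28.0664 ⇒ V=28.0664 continue  boundary S*=-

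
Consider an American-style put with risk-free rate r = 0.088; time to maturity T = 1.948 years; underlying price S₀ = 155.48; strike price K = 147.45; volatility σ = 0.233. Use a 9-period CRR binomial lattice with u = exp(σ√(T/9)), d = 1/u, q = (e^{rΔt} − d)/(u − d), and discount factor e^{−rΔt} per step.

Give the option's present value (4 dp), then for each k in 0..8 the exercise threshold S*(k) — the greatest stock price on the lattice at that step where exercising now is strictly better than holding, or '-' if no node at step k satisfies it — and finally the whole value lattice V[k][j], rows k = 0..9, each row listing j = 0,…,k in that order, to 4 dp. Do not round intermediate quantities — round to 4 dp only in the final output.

price = 8.5066
boundary = - - - 112.3161 125.1756 112.3161 125.1756 112.3161 125.1756
tree:
8.5066
14.0327 4.4815
22.5326 7.8741 1.9849
35.1339 13.4614 3.7796 0.6511
46.6723 22.2744 7.0386 1.3633 0.1171
57.0253 35.1339 12.7482 2.8200 0.2722 0.0000
66.3148 46.6723 22.2744 5.7439 0.6327 0.0000 0.0000
74.6499 57.0253 35.1339 11.4667 1.4705 0.0000 0.0000 0.0000
82.1288 66.3148 46.6723 22.2744 3.4175 0.0000 0.0000 0.0000 0.0000
88.8393 74.6499 57.0253 35.1339 7.9427 0.0000 0.0000 0.0000 0.0000 0.0000

params: Δt=0.21644 u=1.11449 d=0.89727 q=0.56145 e^(-rΔt)=0.98113
t_9 payoffs: 88.8393 74.6499 57.0253 35.1339 7.9427 0.0000 0.0000 0.0000 0.0000 0.0000
t_8: node(8,0) S=65.3212 payoff=82.1288 vs cont=79.3468 → 82.1288 [stop]  node(8,1) S=81.1352 payoff=66.3148 vs cont=63.5328 → 66.3148 [stop]  node(8,2) S=100.7777 payoff=46.6723 vs cont=43.8904 → 46.6723 [stop]  node(8,3) S=125.1756 payoff=22.2744 vs cont=19.4925 → 22.2744 [stop]  node(8,4) S=155.4800 payoff=0.0000 vs cont=3.4175 → 3.4175 [wait]  node(8,5) S=193.1210 payoff=0.0000 vs cont=0.0000 → 0.0000 [wait]  node(8,6) S=239.8748 payoff=0.0000 vs cont=0.0000 → 0.0000 [wait]  node(8,7) S=297.9474 payoff=0.0000 vs cont=0.0000 → 0.0000 [wait]  node(8,8) S=370.0791 payoff=0.0000 vs cont=0.0000 → 0.0000 [wait]  ⇒ S*(8)=125.1756
t_7: node(7,0) S=72.8001 payoff=74.6499 vs cont=71.8680 → 74.6499 [stop]  node(7,1) S=90.4247 payoff=57.0253 vs cont=54.2434 → 57.0253 [stop]  node(7,2) S=112.3161 payoff=35.1339 vs cont=32.3520 → 35.1339 [stop]  node(7,3) S=139.5073 payoff=7.9427 vs cont=11.4667 → 11.4667 [wait]  node(7,4) S=173.2814 payoff=0.0000 vs cont=1.4705 → 1.4705 [wait]  node(7,5) S=215.2321 payoff=0.0000 vs cont=0.0000 → 0.0000 [wait]  node(7,6) S=267.3388 payoff=0.0000 vs cont=0.0000 → 0.0000 [wait]  node(7,7) S=332.0604 payoff=0.0000 vs cont=0.0000 → 0.0000 [wait]  ⇒ S*(7)=112.3161
t_6: node(6,0) S=81.1352 payoff=66.3148 vs cont=63.5328 → 66.3148 [stop]  node(6,1) S=100.7777 payoff=46.6723 vs cont=43.8904 → 46.6723 [stop]  node(6,2) S=125.1756 payoff=22.2744 vs cont=21.4338 → 22.2744 [stop]  node(6,3) S=155.4800 payoff=0.0000 vs cont=5.7439 → 5.7439 [wait]  node(6,4) S=193.1210 payoff=0.0000 vs cont=0.6327 → 0.6327 [wait]  node(6,5) S=239.8748 payoff=0.0000 vs cont=0.0000 → 0.0000 [wait]  node(6,6) S=297.9474 payoff=0.0000 vs cont=0.0000 → 0.0000 [wait]  ⇒ S*(6)=125.1756
t_5: node(5,0) S=90.4247 payoff=57.0253 vs cont=54.2434 → 57.0253 [stop]  node(5,1) S=112.3161 payoff=35.1339 vs cont=32.3520 → 35.1339 [stop]  node(5,2) S=139.5073 payoff=7.9427 vs cont=12.7482 → 12.7482 [wait]  node(5,3) S=173.2814 payoff=0.0000 vs cont=2.8200 → 2.8200 [wait]  node(5,4) S=215.2321 payoff=0.0000 vs cont=0.2722 → 0.2722 [wait]  node(5,5) S=267.3388 payoff=0.0000 vs cont=0.0000 → 0.0000 [wait]  ⇒ S*(5)=112.3161
t_4: node(4,0) S=100.7777 payoff=46.6723 vs cont=43.8904 → 46.6723 [stop]  node(4,1) S=125.1756 payoff=22.2744 vs cont=22.1397 → 22.2744 [stop]  node(4,2) S=155.4800 payoff=0.0000 vs cont=7.0386 → 7.0386 [wait]  node(4,3) S=193.1210 payoff=0.0000 vs cont=1.3633 → 1.3633 [wait]  node(4,4) S=239.8748 payoff=0.0000 vs cont=0.1171 → 0.1171 [wait]  ⇒ S*(4)=125.1756
t_3: node(3,0) S=112.3161 payoff=35.1339 vs cont=32.3520 → 35.1339 [stop]  node(3,1) S=139.5073 payoff=7.9427 vs cont=13.4614 → 13.4614 [wait]  node(3,2) S=173.2814 payoff=0.0000 vs cont=3.7796 → 3.7796 [wait]  node(3,3) S=215.2321 payoff=0.0000 vs cont=0.6511 → 0.6511 [wait]  ⇒ S*(3)=112.3161
t_2: node(2,0) S=125.1756 payoff=22.2744 vs cont=22.5326 → 22.5326 [wait]  node(2,1) S=155.4800 payoff=0.0000 vs cont=7.8741 → 7.8741 [wait]  node(2,2) S=193.1210 payoff=0.0000 vs cont=1.9849 → 1.9849 [wait]  ⇒ S*(2)=-
t_1: node(1,0) S=139.5073 payoff=7.9427 vs cont=14.0327 → 14.0327 [wait]  node(1,1) S=173.2814 payoff=0.0000 vs cont=4.4815 → 4.4815 [wait]  ⇒ S*(1)=-
t_0: node(0,0) S=155.4800 payoff=0.0000 vs cont=8.5066 → 8.5066 [wait]  ⇒ S*(0)=-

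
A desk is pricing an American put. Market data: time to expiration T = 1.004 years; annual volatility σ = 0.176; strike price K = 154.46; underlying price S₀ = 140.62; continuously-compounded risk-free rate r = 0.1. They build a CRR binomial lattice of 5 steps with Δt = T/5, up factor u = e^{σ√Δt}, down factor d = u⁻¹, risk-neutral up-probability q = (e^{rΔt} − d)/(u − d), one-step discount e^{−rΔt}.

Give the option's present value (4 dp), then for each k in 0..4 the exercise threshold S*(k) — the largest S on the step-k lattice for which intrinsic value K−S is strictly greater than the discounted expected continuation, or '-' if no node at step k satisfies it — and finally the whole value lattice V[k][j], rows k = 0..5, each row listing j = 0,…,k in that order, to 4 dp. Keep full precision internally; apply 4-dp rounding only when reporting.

Δt=0.20080, u=1.08206, d=0.92416, q=0.60875, disc=e^(-rΔt)=0.98012
k=5 terminal: V=max(K-S,0) → 59.6640 43.4677 24.5042 2.3007 0.0000 0.0000
k=4: j=0 S=102.5750 intr=51.8850 cont=48.8144 V=51.8850[EX]; j=1 S=120.1003 intr=34.3597 cont=31.2890 V=34.3597[EX]; j=2 S=140.6200 intr=13.8400 cont=10.7694 V=13.8400[EX]; j=3 S=164.6455 intr=0.0000 cont=0.8822 V=0.8822[hold]; j=4 S=192.7760 intr=0.0000 cont=0.0000 V=0.0000[hold]  S*(4)=140.6200
k=3: j=0 S=110.9923 intr=43.4677 cont=40.3971 V=43.4677[EX]; j=1 S=129.9558 intr=24.5042 cont=21.4336 V=24.5042[EX]; j=2 S=152.1593 intr=2.3007 cont=5.8336 V=5.8336[hold]; j=3 S=178.1564 intr=0.0000 cont=0.3383 V=0.3383[hold]  S*(3)=129.9558
k=2: j=0 S=120.1003 intr=34.3597 cont=31.2890 V=34.3597[EX]; j=1 S=140.6200 intr=13.8400 cont=12.8773 V=13.8400[EX]; j=2 S=164.6455 intr=0.0000 cont=2.4389 V=2.4389[hold]  S*(2)=140.6200
k=1: j=0 S=129.9558 intr=24.5042 cont=21.4336 V=24.5042[EX]; j=1 S=152.1593 intr=2.3007 cont=6.7624 V=6.7624[hold]  S*(1)=129.9558
k=0: j=0 S=140.6200 intr=13.8400 cont=13.4315 V=13.8400[EX]  S*(0)=140.6200

price = 13.8400
boundary = 140.6200 129.9558 140.6200 129.9558 140.6200
tree:
13.8400
24.5042 6.7624
34.3597 13.8400 2.4389
43.4677 24.5042 5.8336 0.3383
51.8850 34.3597 13.8400 0.8822 0.0000
59.6640 43.4677 24.5042 2.3007 0.0000 0.0000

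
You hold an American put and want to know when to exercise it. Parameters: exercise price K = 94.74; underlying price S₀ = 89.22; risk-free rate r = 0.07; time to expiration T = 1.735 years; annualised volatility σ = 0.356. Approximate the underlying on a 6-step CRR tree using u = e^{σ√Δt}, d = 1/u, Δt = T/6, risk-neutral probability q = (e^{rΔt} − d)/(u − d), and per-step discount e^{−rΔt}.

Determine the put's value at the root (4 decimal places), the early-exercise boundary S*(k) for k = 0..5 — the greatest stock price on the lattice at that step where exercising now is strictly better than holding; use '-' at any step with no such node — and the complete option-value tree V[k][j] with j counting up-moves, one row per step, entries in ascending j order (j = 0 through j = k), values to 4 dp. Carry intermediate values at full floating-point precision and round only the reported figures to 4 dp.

Δt=0.28917, u=1.21099, d=0.82577, q=0.50537, disc=e^(-rΔt)=0.97996
k=6 terminal: V=max(K-S,0) → 66.4506 53.2538 33.9009 5.5200 0.0000 0.0000 0.0000
k=5: j=0 S=34.2581 intr=60.4819 cont=58.5834 V=60.4819[EX]; j=1 S=50.2392 intr=44.5008 cont=42.6023 V=44.5008[EX]; j=2 S=73.6754 intr=21.0646 cont=19.1662 V=21.0646[EX]; j=3 S=108.0443 intr=0.0000 cont=2.6757 V=2.6757[hold]; j=4 S=158.4460 intr=0.0000 cont=0.0000 V=0.0000[hold]; j=5 S=232.3596 intr=0.0000 cont=0.0000 V=0.0000[hold]  S*(5)=73.6754
k=4: j=0 S=41.4862 intr=53.2538 cont=51.3554 V=53.2538[EX]; j=1 S=60.8391 intr=33.9009 cont=32.0025 V=33.9009[EX]; j=2 S=89.2200 intr=5.5200 cont=11.5355 V=11.5355[hold]; j=3 S=130.8403 intr=0.0000 cont=1.2969 V=1.2969[hold]; j=4 S=191.8762 intr=0.0000 cont=0.0000 V=0.0000[hold]  S*(4)=60.8391
k=3: j=0 S=50.2392 intr=44.5008 cont=42.6023 V=44.5008[EX]; j=1 S=73.6754 intr=21.0646 cont=22.1453 V=22.1453[hold]; j=2 S=108.0443 intr=0.0000 cont=6.2338 V=6.2338[hold]; j=3 S=158.4460 intr=0.0000 cont=0.6287 V=0.6287[hold]  S*(3)=50.2392
k=2: j=0 S=60.8391 intr=33.9009 cont=32.5377 V=33.9009[EX]; j=1 S=89.2200 intr=5.5200 cont=13.8215 V=13.8215[hold]; j=2 S=130.8403 intr=0.0000 cont=3.3330 V=3.3330[hold]  S*(2)=60.8391
k=1: j=0 S=73.6754 intr=21.0646 cont=23.2774 V=23.2774[hold]; j=1 S=108.0443 intr=0.0000 cont=8.3502 V=8.3502[hold]  S*(1)=-
k=0: j=0 S=89.2200 intr=5.5200 cont=15.4184 V=15.4184[hold]  S*(0)=-

price = 15.4184
boundary = - - 60.8391 50.2392 60.8391 73.6754
tree:
15.4184
23.2774 8.3502
33.9009 13.8215 3.3330
44.5008 22.1453 6.2338 0.6287
53.2538 33.9009 11.5355 1.2969 0.0000
60.4819 44.5008 21.0646 2.6757 0.0000 0.0000
66.4506 53.2538 33.9009 5.5200 0.0000 0.0000 0.0000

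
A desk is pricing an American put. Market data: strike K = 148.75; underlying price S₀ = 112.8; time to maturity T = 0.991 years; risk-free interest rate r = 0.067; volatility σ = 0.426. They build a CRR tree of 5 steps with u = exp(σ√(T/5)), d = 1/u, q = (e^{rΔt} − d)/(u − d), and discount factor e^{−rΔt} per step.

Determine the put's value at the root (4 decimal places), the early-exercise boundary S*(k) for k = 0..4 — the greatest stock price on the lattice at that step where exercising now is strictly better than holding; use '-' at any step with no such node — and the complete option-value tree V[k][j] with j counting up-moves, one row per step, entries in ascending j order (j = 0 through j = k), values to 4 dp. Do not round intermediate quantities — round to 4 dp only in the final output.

price = 40.1557
boundary = - 93.3133 77.1930 93.3133 112.8000
tree:
40.1557
55.4367 25.2083
71.5570 38.2204 12.2342
84.8924 55.4367 21.1875 3.1668
95.9241 71.5570 35.9500 6.2649 0.0000
105.0500 84.8924 55.4367 12.3939 0.0000 0.0000

Δt=0.19820  u=1.20883  d=0.82725  q=0.48776  discount=0.98681
step 5 (expiry): payoffs max(K−S,0) = 105.0500 84.8924 55.4367 12.3939 0.0000 0.0000
step 4: (k=4,j=0): S=52.8259, (K−S)⁺=95.9241, hold=93.9619 ⇒ V=95.9241 exercise | (k=4,j=1): S=77.1930, (K−S)⁺=71.5570, hold=69.5947 ⇒ V=71.5570 exercise | (k=4,j=2): S=112.8000, (K−S)⁺=35.9500, hold=33.9877 ⇒ V=35.9500 exercise | (k=4,j=3): S=164.8315, (K−S)⁺=0.0000, hold=6.2649 ⇒ V=6.2649 continue | (k=4,j=4): S=240.8637, (K−S)⁺=0.0000, hold=0.0000 ⇒ V=0.0000 continue  boundary S*=112.8000
step 3: (k=3,j=0): S=63.8576, (K−S)⁺=84.8924, hold=82.9302 ⇒ V=84.8924 exercise | (k=3,j=1): S=93.3133, (K−S)⁺=55.4367, hold=53.4745 ⇒ V=55.4367 exercise | (k=3,j=2): S=136.3561, (K−S)⁺=12.3939, hold=21.1875 ⇒ V=21.1875 continue | (k=3,j=3): S=199.2534, (K−S)⁺=0.0000, hold=3.1668 ⇒ V=3.1668 continue  boundary S*=93.3133
step 2: (k=2,j=0): S=77.1930, (K−S)⁺=71.5570, hold=69.5947 ⇒ V=71.5570 exercise | (k=2,j=1): S=112.8000, (K−S)⁺=35.9500, hold=38.2204 ⇒ V=38.2204 continue | (k=2,j=2): S=164.8315, (K−S)⁺=0.0000, hold=12.2342 ⇒ V=12.2342 continue  boundary S*=77.1930
step 1: (k=1,j=0): S=93.3133, (K−S)⁺=55.4367, hold=54.5672 ⇒ V=55.4367 exercise | (k=1,j=1): S=136.3561, (K−S)⁺=12.3939, hold=25.2083 ⇒ V=25.2083 continue  boundary S*=93.3133
step 0: (k=0,j=0): S=112.8000, (K−S)⁺=35.9500, hold=40.1557 ⇒ V=40.1557 continue  boundary S*=-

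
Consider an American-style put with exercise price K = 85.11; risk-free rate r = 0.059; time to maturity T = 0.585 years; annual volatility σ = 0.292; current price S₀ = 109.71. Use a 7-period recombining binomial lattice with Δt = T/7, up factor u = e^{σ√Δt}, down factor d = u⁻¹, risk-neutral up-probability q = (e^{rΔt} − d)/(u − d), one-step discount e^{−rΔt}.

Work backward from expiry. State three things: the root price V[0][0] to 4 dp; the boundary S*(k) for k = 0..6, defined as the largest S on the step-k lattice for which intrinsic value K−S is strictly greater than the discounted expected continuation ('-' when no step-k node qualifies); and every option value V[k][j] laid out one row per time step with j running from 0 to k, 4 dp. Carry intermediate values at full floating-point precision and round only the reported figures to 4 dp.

price = 0.8555
boundary = - - - - - 71.9357 78.2717
tree:
0.8555
1.5496 0.1920
2.7607 0.3924 0.0000
4.8123 0.8017 0.0000 0.0000
8.1402 1.6380 0.0000 0.0000 0.0000
13.1743 3.3468 0.0000 0.0000 0.0000 0.0000
18.9974 6.8383 0.0000 0.0000 0.0000 0.0000 0.0000
24.3491 13.1743 0.0000 0.0000 0.0000 0.0000 0.0000 0.0000

params: Δt=0.08357 u=1.08808 d=0.91905 q=0.50815 e^(-rΔt)=0.99508
t_7 payoffs: 24.3491 13.1743 0.0000 0.0000 0.0000 0.0000 0.0000 0.0000
t_6: node(6,0) S=66.1126 payoff=18.9974 vs cont=18.5788 → 18.9974 [stop]  node(6,1) S=78.2717 payoff=6.8383 vs cont=6.4479 → 6.8383 [stop]  node(6,2) S=92.6671 payoff=0.0000 vs cont=0.0000 → 0.0000 [wait]  node(6,3) S=109.7100 payoff=0.0000 vs cont=0.0000 → 0.0000 [wait]  node(6,4) S=129.8873 payoff=0.0000 vs cont=0.0000 → 0.0000 [wait]  node(6,5) S=153.7756 payoff=0.0000 vs cont=0.0000 → 0.0000 [wait]  node(6,6) S=182.0573 payoff=0.0000 vs cont=0.0000 → 0.0000 [wait]  ⇒ S*(6)=78.2717
t_5: node(5,0) S=71.9357 payoff=13.1743 vs cont=12.7556 → 13.1743 [stop]  node(5,1) S=85.1658 payoff=0.0000 vs cont=3.3468 → 3.3468 [wait]  node(5,2) S=100.8291 payoff=0.0000 vs cont=0.0000 → 0.0000 [wait]  node(5,3) S=119.3731 payoff=0.0000 vs cont=0.0000 → 0.0000 [wait]  node(5,4) S=141.3276 payoff=0.0000 vs cont=0.0000 → 0.0000 [wait]  node(5,5) S=167.3200 payoff=0.0000 vs cont=0.0000 → 0.0000 [wait]  ⇒ S*(5)=71.9357
t_4: node(4,0) S=78.2717 payoff=6.8383 vs cont=8.1402 → 8.1402 [wait]  node(4,1) S=92.6671 payoff=0.0000 vs cont=1.6380 → 1.6380 [wait]  node(4,2) S=109.7100 payoff=0.0000 vs cont=0.0000 → 0.0000 [wait]  node(4,3) S=129.8873 payoff=0.0000 vs cont=0.0000 → 0.0000 [wait]  node(4,4) S=153.7756 payoff=0.0000 vs cont=0.0000 → 0.0000 [wait]  ⇒ S*(4)=-
t_3: node(3,0) S=85.1658 payoff=0.0000 vs cont=4.8123 → 4.8123 [wait]  node(3,1) S=100.8291 payoff=0.0000 vs cont=0.8017 → 0.8017 [wait]  node(3,2) S=119.3731 payoff=0.0000 vs cont=0.0000 → 0.0000 [wait]  node(3,3) S=141.3276 payoff=0.0000 vs cont=0.0000 → 0.0000 [wait]  ⇒ S*(3)=-
t_2: node(2,0) S=92.6671 payoff=0.0000 vs cont=2.7607 → 2.7607 [wait]  node(2,1) S=109.7100 payoff=0.0000 vs cont=0.3924 → 0.3924 [wait]  node(2,2) S=129.8873 payoff=0.0000 vs cont=0.0000 → 0.0000 [wait]  ⇒ S*(2)=-
t_1: node(1,0) S=100.8291 payoff=0.0000 vs cont=1.5496 → 1.5496 [wait]  node(1,1) S=119.3731 payoff=0.0000 vs cont=0.1920 → 0.1920 [wait]  ⇒ S*(1)=-
t_0: node(0,0) S=109.7100 payoff=0.0000 vs cont=0.8555 → 0.8555 [wait]  ⇒ S*(0)=-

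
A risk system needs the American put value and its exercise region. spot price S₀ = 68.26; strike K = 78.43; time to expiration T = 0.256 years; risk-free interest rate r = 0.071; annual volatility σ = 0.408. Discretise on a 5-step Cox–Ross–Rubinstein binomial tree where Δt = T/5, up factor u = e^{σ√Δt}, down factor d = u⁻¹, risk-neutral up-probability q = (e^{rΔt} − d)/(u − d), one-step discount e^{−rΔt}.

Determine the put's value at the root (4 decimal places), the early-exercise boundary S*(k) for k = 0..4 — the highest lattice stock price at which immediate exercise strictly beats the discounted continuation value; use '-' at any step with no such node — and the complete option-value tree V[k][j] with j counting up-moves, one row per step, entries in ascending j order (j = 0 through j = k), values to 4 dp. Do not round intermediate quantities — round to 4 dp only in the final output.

Δt=0.05120  u=1.09672  d=0.91181  q=0.49663  discount=0.99637
step 5 (expiry): payoffs max(K−S,0) = 35.4074 26.6831 16.1896 3.5682 0.0000 0.0000
step 4: (k=4,j=0): S=47.1835, (K−S)⁺=31.2465, hold=30.9619 ⇒ V=31.2465 exercise | (k=4,j=1): S=56.7516, (K−S)⁺=21.6784, hold=21.3938 ⇒ V=21.6784 exercise | (k=4,j=2): S=68.2600, (K−S)⁺=10.1700, hold=9.8854 ⇒ V=10.1700 exercise | (k=4,j=3): S=82.1021, (K−S)⁺=0.0000, hold=1.7896 ⇒ V=1.7896 continue | (k=4,j=4): S=98.7512, (K−S)⁺=0.0000, hold=0.0000 ⇒ V=0.0000 continue  boundary S*=68.2600
step 3: (k=3,j=0): S=51.7469, (K−S)⁺=26.6831, hold=26.3985 ⇒ V=26.6831 exercise | (k=3,j=1): S=62.2404, (K−S)⁺=16.1896, hold=15.9050 ⇒ V=16.1896 exercise | (k=3,j=2): S=74.8618, (K−S)⁺=3.5682, hold=5.9862 ⇒ V=5.9862 continue | (k=3,j=3): S=90.0427, (K−S)⁺=0.0000, hold=0.8976 ⇒ V=0.8976 continue  boundary S*=62.2404
step 2: (k=2,j=0): S=56.7516, (K−S)⁺=21.6784, hold=21.3938 ⇒ V=21.6784 exercise | (k=2,j=1): S=68.2600, (K−S)⁺=10.1700, hold=11.0819 ⇒ V=11.0819 continue | (k=2,j=2): S=82.1021, (K−S)⁺=0.0000, hold=3.4465 ⇒ V=3.4465 continue  boundary S*=56.7516
step 1: (k=1,j=0): S=62.2404, (K−S)⁺=16.1896, hold=16.3563 ⇒ V=16.3563 continue | (k=1,j=1): S=74.8618, (K−S)⁺=3.5682, hold=7.2635 ⇒ V=7.2635 continue  boundary S*=-
step 0: (k=0,j=0): S=68.2600, (K−S)⁺=10.1700, hold=11.7975 ⇒ V=11.7975 continue  boundary S*=-

price = 11.7975
boundary = - - 56.7516 62.2404 68.2600
tree:
11.7975
16.3563 7.2635
21.6784 11.0819 3.4465
26.6831 16.1896 5.9862 0.8976
31.2465 21.6784 10.1700 1.7896 0.0000
35.4074 26.6831 16.1896 3.5682 0.0000 0.0000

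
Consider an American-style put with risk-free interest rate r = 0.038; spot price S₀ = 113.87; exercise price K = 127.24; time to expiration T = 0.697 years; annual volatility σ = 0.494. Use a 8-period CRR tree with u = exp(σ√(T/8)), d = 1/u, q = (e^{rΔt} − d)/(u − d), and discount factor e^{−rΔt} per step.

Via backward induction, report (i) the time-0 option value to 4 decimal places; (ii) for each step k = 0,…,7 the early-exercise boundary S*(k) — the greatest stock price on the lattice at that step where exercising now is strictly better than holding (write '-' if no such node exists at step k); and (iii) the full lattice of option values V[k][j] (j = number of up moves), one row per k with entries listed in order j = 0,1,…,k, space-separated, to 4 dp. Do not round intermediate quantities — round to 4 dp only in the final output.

price = 25.8676
boundary = - - - 73.5243 63.5485 73.5243 85.0662 98.4200
tree:
25.8676
34.0619 16.9893
43.4977 23.8682 9.5031
53.7157 32.5053 14.4864 4.0603
63.6915 42.6800 21.4840 6.8517 1.0028
72.3139 53.7157 30.7778 11.3594 1.9162 0.0000
79.7663 63.6915 42.1738 18.3943 3.6616 0.0000 0.0000
86.2076 72.3139 53.7157 28.8200 6.9968 0.0000 0.0000 0.0000
91.7749 79.7663 63.6915 42.1738 13.3700 0.0000 0.0000 0.0000 0.0000

Δt=0.08712, u=1.15698, d=0.86432, q=0.47494, disc=e^(-rΔt)=0.99669
k=8 terminal: V=max(K-S,0) → 91.7749 79.7663 63.6915 42.1738 13.3700 0.0000 0.0000 0.0000 0.0000
k=7: j=0 S=41.0324 intr=86.2076 cont=85.7871 V=86.2076[EX]; j=1 S=54.9261 intr=72.3139 cont=71.8933 V=72.3139[EX]; j=2 S=73.5243 intr=53.7157 cont=53.2951 V=53.7157[EX]; j=3 S=98.4200 intr=28.8200 cont=28.3995 V=28.8200[EX]; j=4 S=131.7454 intr=0.0000 cont=6.9968 V=6.9968[hold]; j=5 S=176.3549 intr=0.0000 cont=0.0000 V=0.0000[hold]; j=6 S=236.0694 intr=0.0000 cont=0.0000 V=0.0000[hold]; j=7 S=316.0035 intr=0.0000 cont=0.0000 V=0.0000[hold]  S*(7)=98.4200
k=6: j=0 S=47.4737 intr=79.7663 cont=79.3458 V=79.7663[EX]; j=1 S=63.5485 intr=63.6915 cont=63.2710 V=63.6915[EX]; j=2 S=85.0662 intr=42.1738 cont=41.7532 V=42.1738[EX]; j=3 S=113.8700 intr=13.3700 cont=18.3943 V=18.3943[hold]; j=4 S=152.4269 intr=0.0000 cont=3.6616 V=3.6616[hold]; j=5 S=204.0392 intr=0.0000 cont=0.0000 V=0.0000[hold]; j=6 S=273.1278 intr=0.0000 cont=0.0000 V=0.0000[hold]  S*(6)=85.0662
k=5: j=0 S=54.9261 intr=72.3139 cont=71.8933 V=72.3139[EX]; j=1 S=73.5243 intr=53.7157 cont=53.2951 V=53.7157[EX]; j=2 S=98.4200 intr=28.8200 cont=30.7778 V=30.7778[hold]; j=3 S=131.7454 intr=0.0000 cont=11.3594 V=11.3594[hold]; j=4 S=176.3549 intr=0.0000 cont=1.9162 V=1.9162[hold]; j=5 S=236.0694 intr=0.0000 cont=0.0000 V=0.0000[hold]  S*(5)=73.5243
k=4: j=0 S=63.5485 intr=63.6915 cont=63.2710 V=63.6915[EX]; j=1 S=85.0662 intr=42.1738 cont=42.6800 V=42.6800[hold]; j=2 S=113.8700 intr=13.3700 cont=21.4840 V=21.4840[hold]; j=3 S=152.4269 intr=0.0000 cont=6.8517 V=6.8517[hold]; j=4 S=204.0392 intr=0.0000 cont=1.0028 V=1.0028[hold]  S*(4)=63.5485
k=3: j=0 S=73.5243 intr=53.7157 cont=53.5347 V=53.7157[EX]; j=1 S=98.4200 intr=28.8200 cont=32.5053 V=32.5053[hold]; j=2 S=131.7454 intr=0.0000 cont=14.4864 V=14.4864[hold]; j=3 S=176.3549 intr=0.0000 cont=4.0603 V=4.0603[hold]  S*(3)=73.5243
k=2: j=0 S=85.0662 intr=42.1738 cont=43.4977 V=43.4977[hold]; j=1 S=113.8700 intr=13.3700 cont=23.8682 V=23.8682[hold]; j=2 S=152.4269 intr=0.0000 cont=9.5031 V=9.5031[hold]  S*(2)=-
k=1: j=0 S=98.4200 intr=28.8200 cont=34.0619 V=34.0619[hold]; j=1 S=131.7454 intr=0.0000 cont=16.9893 V=16.9893[hold]  S*(1)=-
k=0: j=0 S=113.8700 intr=13.3700 cont=25.8676 V=25.8676[hold]  S*(0)=-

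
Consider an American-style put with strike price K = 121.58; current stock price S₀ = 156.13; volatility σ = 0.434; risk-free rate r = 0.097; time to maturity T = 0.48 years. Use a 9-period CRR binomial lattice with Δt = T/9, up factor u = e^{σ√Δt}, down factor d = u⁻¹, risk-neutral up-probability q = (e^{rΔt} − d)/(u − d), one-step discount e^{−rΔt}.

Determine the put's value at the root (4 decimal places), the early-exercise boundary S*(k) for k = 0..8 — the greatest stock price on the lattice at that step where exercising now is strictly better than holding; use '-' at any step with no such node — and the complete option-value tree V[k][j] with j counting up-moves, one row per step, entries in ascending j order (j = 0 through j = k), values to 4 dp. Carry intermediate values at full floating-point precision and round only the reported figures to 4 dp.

price = 3.7046
boundary = - - - - - - 85.5688 94.5897 104.5617
tree:
3.7046
5.8173 1.6371
8.9342 2.7705 0.5242
13.3648 4.6102 0.9653 0.0899
19.3719 7.5153 1.7620 0.1811 0.0000
27.0283 11.9403 3.1821 0.3647 0.0000 0.0000
36.0112 18.3539 5.6708 0.7343 0.0000 0.0000 0.0000
44.1718 26.9903 9.9351 1.4786 0.0000 0.0000 0.0000 0.0000
51.5541 36.0112 17.0183 2.9774 0.0000 0.0000 0.0000 0.0000 0.0000
58.2324 44.1718 26.9903 5.9951 0.0000 0.0000 0.0000 0.0000 0.0000 0.0000

params: Δt=0.05333 u=1.10542 d=0.90463 q=0.50080 e^(-rΔt)=0.99484
t_9 payoffs: 58.2324 44.1718 26.9903 5.9951 0.0000 0.0000 0.0000 0.0000 0.0000 0.0000
t_8: node(8,0) S=70.0259 payoff=51.5541 vs cont=50.9268 → 51.5541 [stop]  node(8,1) S=85.5688 payoff=36.0112 vs cont=35.3838 → 36.0112 [stop]  node(8,2) S=104.5617 payoff=17.0183 vs cont=16.3910 → 17.0183 [stop]  node(8,3) S=127.7702 payoff=0.0000 vs cont=2.9774 → 2.9774 [wait]  node(8,4) S=156.1300 payoff=0.0000 vs cont=0.0000 → 0.0000 [wait]  node(8,5) S=190.7846 payoff=0.0000 vs cont=0.0000 → 0.0000 [wait]  node(8,6) S=233.1311 payoff=0.0000 vs cont=0.0000 → 0.0000 [wait]  node(8,7) S=284.8769 payoff=0.0000 vs cont=0.0000 → 0.0000 [wait]  node(8,8) S=348.1081 payoff=0.0000 vs cont=0.0000 → 0.0000 [wait]  ⇒ S*(8)=104.5617
t_7: node(7,0) S=77.4082 payoff=44.1718 vs cont=43.5444 → 44.1718 [stop]  node(7,1) S=94.5897 payoff=26.9903 vs cont=26.3629 → 26.9903 [stop]  node(7,2) S=115.5849 payoff=5.9951 vs cont=9.9351 → 9.9351 [wait]  node(7,3) S=141.2401 payoff=0.0000 vs cont=1.4786 → 1.4786 [wait]  node(7,4) S=172.5897 payoff=0.0000 vs cont=0.0000 → 0.0000 [wait]  node(7,5) S=210.8977 payoff=0.0000 vs cont=0.0000 → 0.0000 [wait]  node(7,6) S=257.7085 payoff=0.0000 vs cont=0.0000 → 0.0000 [wait]  node(7,7) S=314.9094 payoff=0.0000 vs cont=0.0000 → 0.0000 [wait]  ⇒ S*(7)=94.5897
t_6: node(6,0) S=85.5688 payoff=36.0112 vs cont=35.3838 → 36.0112 [stop]  node(6,1) S=104.5617 payoff=17.0183 vs cont=18.3539 → 18.3539 [wait]  node(6,2) S=127.7702 payoff=0.0000 vs cont=5.6708 → 5.6708 [wait]  node(6,3) S=156.1300 payoff=0.0000 vs cont=0.7343 → 0.7343 [wait]  node(6,4) S=190.7846 payoff=0.0000 vs cont=0.0000 → 0.0000 [wait]  node(6,5) S=233.1311 payoff=0.0000 vs cont=0.0000 → 0.0000 [wait]  node(6,6) S=284.8769 payoff=0.0000 vs cont=0.0000 → 0.0000 [wait]  ⇒ S*(6)=85.5688
t_5: node(5,0) S=94.5897 payoff=26.9903 vs cont=27.0283 → 27.0283 [wait]  node(5,1) S=115.5849 payoff=5.9951 vs cont=11.9403 → 11.9403 [wait]  node(5,2) S=141.2401 payoff=0.0000 vs cont=3.1821 → 3.1821 [wait]  node(5,3) S=172.5897 payoff=0.0000 vs cont=0.3647 → 0.3647 [wait]  node(5,4) S=210.8977 payoff=0.0000 vs cont=0.0000 → 0.0000 [wait]  node(5,5) S=257.7085 payoff=0.0000 vs cont=0.0000 → 0.0000 [wait]  ⇒ S*(5)=-
t_4: node(4,0) S=104.5617 payoff=17.0183 vs cont=19.3719 → 19.3719 [wait]  node(4,1) S=127.7702 payoff=0.0000 vs cont=7.5153 → 7.5153 [wait]  node(4,2) S=156.1300 payoff=0.0000 vs cont=1.7620 → 1.7620 [wait]  node(4,3) S=190.7846 payoff=0.0000 vs cont=0.1811 → 0.1811 [wait]  node(4,4) S=233.1311 payoff=0.0000 vs cont=0.0000 → 0.0000 [wait]  ⇒ S*(4)=-
t_3: node(3,0) S=115.5849 payoff=5.9951 vs cont=13.3648 → 13.3648 [wait]  node(3,1) S=141.2401 payoff=0.0000 vs cont=4.6102 → 4.6102 [wait]  node(3,2) S=172.5897 payoff=0.0000 vs cont=0.9653 → 0.9653 [wait]  node(3,3) S=210.8977 payoff=0.0000 vs cont=0.0899 → 0.0899 [wait]  ⇒ S*(3)=-
t_2: node(2,0) S=127.7702 payoff=0.0000 vs cont=8.9342 → 8.9342 [wait]  node(2,1) S=156.1300 payoff=0.0000 vs cont=2.7705 → 2.7705 [wait]  node(2,2) S=190.7846 payoff=0.0000 vs cont=0.5242 → 0.5242 [wait]  ⇒ S*(2)=-
t_1: node(1,0) S=141.2401 payoff=0.0000 vs cont=5.8173 → 5.8173 [wait]  node(1,1) S=172.5897 payoff=0.0000 vs cont=1.6371 → 1.6371 [wait]  ⇒ S*(1)=-
t_0: node(0,0) S=156.1300 payoff=0.0000 vs cont=3.7046 → 3.7046 [wait]  ⇒ S*(0)=-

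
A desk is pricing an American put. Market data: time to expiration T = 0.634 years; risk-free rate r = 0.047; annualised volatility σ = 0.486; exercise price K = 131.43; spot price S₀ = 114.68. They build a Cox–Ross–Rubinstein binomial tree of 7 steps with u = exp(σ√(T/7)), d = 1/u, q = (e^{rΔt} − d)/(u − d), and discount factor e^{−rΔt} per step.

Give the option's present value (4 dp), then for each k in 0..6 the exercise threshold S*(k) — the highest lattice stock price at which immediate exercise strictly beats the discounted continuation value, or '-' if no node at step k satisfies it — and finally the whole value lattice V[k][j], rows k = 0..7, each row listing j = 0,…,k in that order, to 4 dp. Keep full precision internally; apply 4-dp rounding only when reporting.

price = 25.9831
boundary = - - - 73.9478 85.5945 99.0756 85.5945
tree:
25.9831
35.2169 16.1325
45.9691 23.7907 7.9145
57.4822 33.8080 13.0650 2.3611
67.5442 45.8355 20.9766 4.5428 0.0000
76.2371 57.4822 32.3544 8.7403 0.0000 0.0000
83.7471 67.5442 45.8355 16.8162 0.0000 0.0000 0.0000
90.2353 76.2371 57.4822 32.3544 0.0000 0.0000 0.0000 0.0000

Δt=0.09057, u=1.15750, d=0.86393, q=0.47803, disc=e^(-rΔt)=0.99575
k=7 terminal: V=max(K-S,0) → 90.2353 76.2371 57.4822 32.3544 0.0000 0.0000 0.0000 0.0000
k=6: j=0 S=47.6829 intr=83.7471 cont=83.1888 V=83.7471[EX]; j=1 S=63.8858 intr=67.5442 cont=66.9859 V=67.5442[EX]; j=2 S=85.5945 intr=45.8355 cont=45.2772 V=45.8355[EX]; j=3 S=114.6800 intr=16.7500 cont=16.8162 V=16.8162[hold]; j=4 S=153.6489 intr=0.0000 cont=0.0000 V=0.0000[hold]; j=5 S=205.8595 intr=0.0000 cont=0.0000 V=0.0000[hold]; j=6 S=275.8117 intr=0.0000 cont=0.0000 V=0.0000[hold]  S*(6)=85.5945
k=5: j=0 S=55.1929 intr=76.2371 cont=75.6788 V=76.2371[EX]; j=1 S=73.9478 intr=57.4822 cont=56.9239 V=57.4822[EX]; j=2 S=99.0756 intr=32.3544 cont=31.8276 V=32.3544[EX]; j=3 S=132.7420 intr=0.0000 cont=8.7403 V=8.7403[hold]; j=4 S=177.8485 intr=0.0000 cont=0.0000 V=0.0000[hold]; j=5 S=238.2823 intr=0.0000 cont=0.0000 V=0.0000[hold]  S*(5)=99.0756
k=4: j=0 S=63.8858 intr=67.5442 cont=66.9859 V=67.5442[EX]; j=1 S=85.5945 intr=45.8355 cont=45.2772 V=45.8355[EX]; j=2 S=114.6800 intr=16.7500 cont=20.9766 V=20.9766[hold]; j=3 S=153.6489 intr=0.0000 cont=4.5428 V=4.5428[hold]; j=4 S=205.8595 intr=0.0000 cont=0.0000 V=0.0000[hold]  S*(4)=85.5945
k=3: j=0 S=73.9478 intr=57.4822 cont=56.9239 V=57.4822[EX]; j=1 S=99.0756 intr=32.3544 cont=33.8080 V=33.8080[hold]; j=2 S=132.7420 intr=0.0000 cont=13.0650 V=13.0650[hold]; j=3 S=177.8485 intr=0.0000 cont=2.3611 V=2.3611[hold]  S*(3)=73.9478
k=2: j=0 S=85.5945 intr=45.8355 cont=45.9691 V=45.9691[hold]; j=1 S=114.6800 intr=16.7500 cont=23.7907 V=23.7907[hold]; j=2 S=153.6489 intr=0.0000 cont=7.9145 V=7.9145[hold]  S*(2)=-
k=1: j=0 S=99.0756 intr=32.3544 cont=35.2169 V=35.2169[hold]; j=1 S=132.7420 intr=0.0000 cont=16.1325 V=16.1325[hold]  S*(1)=-
k=0: j=0 S=114.6800 intr=16.7500 cont=25.9831 V=25.9831[hold]  S*(0)=-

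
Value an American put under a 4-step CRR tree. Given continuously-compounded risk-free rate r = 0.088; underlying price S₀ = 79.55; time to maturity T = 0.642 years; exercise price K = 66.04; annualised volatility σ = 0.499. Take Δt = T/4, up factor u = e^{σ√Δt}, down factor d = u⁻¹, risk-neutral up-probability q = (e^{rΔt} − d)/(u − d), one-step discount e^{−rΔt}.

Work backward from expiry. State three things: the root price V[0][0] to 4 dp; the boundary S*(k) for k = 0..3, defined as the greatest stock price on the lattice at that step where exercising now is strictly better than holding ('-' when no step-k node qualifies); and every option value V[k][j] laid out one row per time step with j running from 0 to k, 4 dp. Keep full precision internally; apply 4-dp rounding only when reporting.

price = 5.3017
boundary = - - - 43.6695
tree:
5.3017
8.8865 1.6585
14.4331 3.2695 0.0000
22.3705 6.4455 0.0000 0.0000
30.2832 12.7066 0.0000 0.0000 0.0000

Δt=0.16050, u=1.22129, d=0.81880, q=0.48553, disc=e^(-rΔt)=0.98598
k=4 terminal: V=max(K-S,0) → 30.2832 12.7066 0.0000 0.0000 0.0000
k=3: j=0 S=43.6695 intr=22.3705 cont=21.4443 V=22.3705[EX]; j=1 S=65.1358 intr=0.9042 cont=6.4455 V=6.4455[hold]; j=2 S=97.1540 intr=0.0000 cont=0.0000 V=0.0000[hold]; j=3 S=144.9111 intr=0.0000 cont=0.0000 V=0.0000[hold]  S*(3)=43.6695
k=2: j=0 S=53.3334 intr=12.7066 cont=14.4331 V=14.4331[hold]; j=1 S=79.5500 intr=0.0000 cont=3.2695 V=3.2695[hold]; j=2 S=118.6537 intr=0.0000 cont=0.0000 V=0.0000[hold]  S*(2)=-
k=1: j=0 S=65.1358 intr=0.9042 cont=8.8865 V=8.8865[hold]; j=1 S=97.1540 intr=0.0000 cont=1.6585 V=1.6585[hold]  S*(1)=-
k=0: j=0 S=79.5500 intr=0.0000 cont=5.3017 V=5.3017[hold]  S*(0)=-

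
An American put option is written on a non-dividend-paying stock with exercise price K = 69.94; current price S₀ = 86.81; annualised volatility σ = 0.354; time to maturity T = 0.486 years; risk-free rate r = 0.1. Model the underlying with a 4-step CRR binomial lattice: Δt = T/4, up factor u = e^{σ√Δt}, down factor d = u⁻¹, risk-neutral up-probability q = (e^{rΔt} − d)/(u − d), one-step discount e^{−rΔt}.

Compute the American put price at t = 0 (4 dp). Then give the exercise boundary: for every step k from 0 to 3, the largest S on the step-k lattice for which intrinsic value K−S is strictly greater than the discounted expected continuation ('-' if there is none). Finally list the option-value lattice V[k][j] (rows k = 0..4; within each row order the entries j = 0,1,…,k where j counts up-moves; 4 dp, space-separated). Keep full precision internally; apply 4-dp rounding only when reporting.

price = 1.4241
boundary = - - - 59.9519
tree:
1.4241
2.7493 0.2275
5.2655 0.4783 0.0000
9.9881 1.0057 0.0000 0.0000
16.9476 2.1147 0.0000 0.0000 0.0000

params: Δt=0.12150 u=1.13133 d=0.88392 q=0.51860 e^(-rΔt)=0.98792
t_4 payoffs: 16.9476 2.1147 0.0000 0.0000 0.0000
t_3: node(3,0) S=59.9519 payoff=9.9881 vs cont=9.1435 → 9.9881 [stop]  node(3,1) S=76.7327 payoff=0.0000 vs cont=1.0057 → 1.0057 [wait]  node(3,2) S=98.2107 payoff=0.0000 vs cont=0.0000 → 0.0000 [wait]  node(3,3) S=125.7004 payoff=0.0000 vs cont=0.0000 → 0.0000 [wait]  ⇒ S*(3)=59.9519
t_2: node(2,0) S=67.8253 payoff=2.1147 vs cont=5.2655 → 5.2655 [wait]  node(2,1) S=86.8100 payoff=0.0000 vs cont=0.4783 → 0.4783 [wait]  node(2,2) S=111.1086 payoff=0.0000 vs cont=0.0000 → 0.0000 [wait]  ⇒ S*(2)=-
t_1: node(1,0) S=76.7327 payoff=0.0000 vs cont=2.7493 → 2.7493 [wait]  node(1,1) S=98.2107 payoff=0.0000 vs cont=0.2275 → 0.2275 [wait]  ⇒ S*(1)=-
t_0: node(0,0) S=86.8100 payoff=0.0000 vs cont=1.4241 → 1.4241 [wait]  ⇒ S*(0)=-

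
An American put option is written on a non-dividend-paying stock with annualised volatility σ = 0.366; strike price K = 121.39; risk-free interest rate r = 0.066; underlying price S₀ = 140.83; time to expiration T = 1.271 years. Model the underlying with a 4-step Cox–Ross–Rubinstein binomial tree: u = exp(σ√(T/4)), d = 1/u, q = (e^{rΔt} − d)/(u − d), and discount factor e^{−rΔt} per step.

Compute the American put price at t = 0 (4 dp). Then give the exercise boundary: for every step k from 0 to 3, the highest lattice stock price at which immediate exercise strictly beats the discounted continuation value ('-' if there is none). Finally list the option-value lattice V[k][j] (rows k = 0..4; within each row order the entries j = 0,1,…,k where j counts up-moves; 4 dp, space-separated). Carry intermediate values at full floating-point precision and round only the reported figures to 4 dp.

price = 10.2245
boundary = - - - 75.8394
tree:
10.2245
17.5563 3.3148
29.0743 6.7647 0.0000
45.5506 13.8051 0.0000 0.0000
59.6886 28.1730 0.0000 0.0000 0.0000

Δt=0.31775  u=1.22914  d=0.81358  q=0.49960  discount=0.97925
step 4 (expiry): payoffs max(K−S,0) = 59.6886 28.1730 0.0000 0.0000 0.0000
step 3: (k=3,j=0): S=75.8394, (K−S)⁺=45.5506, hold=43.0313 ⇒ V=45.5506 exercise | (k=3,j=1): S=114.5764, (K−S)⁺=6.8136, hold=13.8051 ⇒ V=13.8051 continue | (k=3,j=2): S=173.0993, (K−S)⁺=0.0000, hold=0.0000 ⇒ V=0.0000 continue | (k=3,j=3): S=261.5142, (K−S)⁺=0.0000, hold=0.0000 ⇒ V=0.0000 continue  boundary S*=75.8394
step 2: (k=2,j=0): S=93.2170, (K−S)⁺=28.1730, hold=29.0743 ⇒ V=29.0743 continue | (k=2,j=1): S=140.8300, (K−S)⁺=0.0000, hold=6.7647 ⇒ V=6.7647 continue | (k=2,j=2): S=212.7626, (K−S)⁺=0.0000, hold=0.0000 ⇒ V=0.0000 continue  boundary S*=-
step 1: (k=1,j=0): S=114.5764, (K−S)⁺=6.8136, hold=17.5563 ⇒ V=17.5563 continue | (k=1,j=1): S=173.0993, (K−S)⁺=0.0000, hold=3.3148 ⇒ V=3.3148 continue  boundary S*=-
step 0: (k=0,j=0): S=140.8300, (K−S)⁺=0.0000, hold=10.2245 ⇒ V=10.2245 continue  boundary S*=-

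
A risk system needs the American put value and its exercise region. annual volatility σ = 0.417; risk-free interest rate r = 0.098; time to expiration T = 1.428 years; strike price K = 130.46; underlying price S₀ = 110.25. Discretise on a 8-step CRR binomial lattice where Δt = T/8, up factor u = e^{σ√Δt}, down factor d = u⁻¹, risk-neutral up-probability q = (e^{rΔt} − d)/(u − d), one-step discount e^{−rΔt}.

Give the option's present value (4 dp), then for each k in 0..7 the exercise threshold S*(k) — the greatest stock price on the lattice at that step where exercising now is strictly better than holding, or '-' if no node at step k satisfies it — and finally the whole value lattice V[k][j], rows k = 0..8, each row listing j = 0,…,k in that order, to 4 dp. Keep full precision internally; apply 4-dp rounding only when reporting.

Δt=0.17850, u=1.19265, d=0.83847, q=0.50589, disc=e^(-rΔt)=0.98266
k=8 terminal: V=max(K-S,0) → 103.5280 92.1514 75.9691 52.9512 20.2100 0.0000 0.0000 0.0000 0.0000
k=7: j=0 S=32.1205 intr=98.3395 cont=96.0772 V=98.3395[EX]; j=1 S=45.6888 intr=84.7712 cont=82.5089 V=84.7712[EX]; j=2 S=64.9886 intr=65.4714 cont=63.2091 V=65.4714[EX]; j=3 S=92.4410 intr=38.0190 cont=35.7567 V=38.0190[EX]; j=4 S=131.4899 intr=0.0000 cont=9.8127 V=9.8127[hold]; j=5 S=187.0337 intr=0.0000 cont=0.0000 V=0.0000[hold]; j=6 S=266.0402 intr=0.0000 cont=0.0000 V=0.0000[hold]; j=7 S=378.4207 intr=0.0000 cont=0.0000 V=0.0000[hold]  S*(7)=92.4410
k=6: j=0 S=38.3086 intr=92.1514 cont=89.8891 V=92.1514[EX]; j=1 S=54.4909 intr=75.9691 cont=73.7069 V=75.9691[EX]; j=2 S=77.5088 intr=52.9512 cont=50.6889 V=52.9512[EX]; j=3 S=110.2500 intr=20.2100 cont=23.3378 V=23.3378[hold]; j=4 S=156.8217 intr=0.0000 cont=4.7645 V=4.7645[hold]; j=5 S=223.0661 intr=0.0000 cont=0.0000 V=0.0000[hold]; j=6 S=317.2934 intr=0.0000 cont=0.0000 V=0.0000[hold]  S*(6)=77.5088
k=5: j=0 S=45.6888 intr=84.7712 cont=82.5089 V=84.7712[EX]; j=1 S=64.9886 intr=65.4714 cont=63.2091 V=65.4714[EX]; j=2 S=92.4410 intr=38.0190 cont=37.3116 V=38.0190[EX]; j=3 S=131.4899 intr=0.0000 cont=13.6999 V=13.6999[hold]; j=4 S=187.0337 intr=0.0000 cont=2.3133 V=2.3133[hold]; j=5 S=266.0402 intr=0.0000 cont=0.0000 V=0.0000[hold]  S*(5)=92.4410
k=4: j=0 S=54.4909 intr=75.9691 cont=73.7069 V=75.9691[EX]; j=1 S=77.5088 intr=52.9512 cont=50.6889 V=52.9512[EX]; j=2 S=110.2500 intr=20.2100 cont=25.2702 V=25.2702[hold]; j=3 S=156.8217 intr=0.0000 cont=7.8019 V=7.8019[hold]; j=4 S=223.0661 intr=0.0000 cont=1.1232 V=1.1232[hold]  S*(4)=77.5088
k=3: j=0 S=64.9886 intr=65.4714 cont=63.2091 V=65.4714[EX]; j=1 S=92.4410 intr=38.0190 cont=38.2722 V=38.2722[hold]; j=2 S=131.4899 intr=0.0000 cont=16.1481 V=16.1481[hold]; j=3 S=187.0337 intr=0.0000 cont=4.3465 V=4.3465[hold]  S*(3)=64.9886
k=2: j=0 S=77.5088 intr=52.9512 cont=50.8148 V=52.9512[EX]; j=1 S=110.2500 intr=20.2100 cont=26.6102 V=26.6102[hold]; j=2 S=156.8217 intr=0.0000 cont=10.0013 V=10.0013[hold]  S*(2)=77.5088
k=1: j=0 S=92.4410 intr=38.0190 cont=38.9383 V=38.9383[hold]; j=1 S=131.4899 intr=0.0000 cont=17.8921 V=17.8921[hold]  S*(1)=-
k=0: j=0 S=110.2500 intr=20.2100 cont=27.8006 V=27.8006[hold]  S*(0)=-

price = 27.8006
boundary = - - 77.5088 64.9886 77.5088 92.4410 77.5088 92.4410
tree:
27.8006
38.9383 17.8921
52.9512 26.6102 10.0013
65.4714 38.2722 16.1481 4.3465
75.9691 52.9512 25.2702 7.8019 1.1232
84.7712 65.4714 38.0190 13.6999 2.3133 0.0000
92.1514 75.9691 52.9512 23.3378 4.7645 0.0000 0.0000
98.3395 84.7712 65.4714 38.0190 9.8127 0.0000 0.0000 0.0000
103.5280 92.1514 75.9691 52.9512 20.2100 0.0000 0.0000 0.0000 0.0000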